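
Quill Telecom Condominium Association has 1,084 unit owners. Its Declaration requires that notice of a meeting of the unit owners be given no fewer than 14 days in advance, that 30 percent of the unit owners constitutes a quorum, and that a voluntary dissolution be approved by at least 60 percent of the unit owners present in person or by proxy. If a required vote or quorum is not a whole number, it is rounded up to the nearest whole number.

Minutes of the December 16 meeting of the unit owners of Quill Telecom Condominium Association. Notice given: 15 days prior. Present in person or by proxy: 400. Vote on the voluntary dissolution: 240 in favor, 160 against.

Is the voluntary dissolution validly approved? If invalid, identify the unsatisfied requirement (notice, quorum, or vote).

Valid — all requirements satisfied.

Notice: 15 days given; 14 required. Satisfied.
Quorum: 30% of 1,084 = 325.20, rounded up to 326; 400 present. Satisfied.
Vote: requires three-fifths of those present (400); 3/5 of 400 = 240, so 240 needed; 240 in favor. Satisfied.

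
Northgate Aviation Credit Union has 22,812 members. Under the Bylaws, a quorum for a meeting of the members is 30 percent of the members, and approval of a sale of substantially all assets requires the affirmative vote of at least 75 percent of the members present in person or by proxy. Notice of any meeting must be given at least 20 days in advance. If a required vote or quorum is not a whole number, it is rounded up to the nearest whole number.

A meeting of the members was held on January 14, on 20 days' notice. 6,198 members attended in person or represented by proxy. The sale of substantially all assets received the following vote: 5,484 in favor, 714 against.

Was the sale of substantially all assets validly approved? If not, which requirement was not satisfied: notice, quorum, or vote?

Invalid — quorum requirement not satisfied.

Notice: 20 days given; 20 required. Satisfied.
Quorum: 30% of 22,812 = 6,843.60, rounded up to 6,844; 6,198 present. Not satisfied.
Vote: requires three-fourths of those present (6,198); 3/4 of 6198 = 4648.50, rounded up to 4649, so 4,649 needed; 5,484 in favor. Satisfied.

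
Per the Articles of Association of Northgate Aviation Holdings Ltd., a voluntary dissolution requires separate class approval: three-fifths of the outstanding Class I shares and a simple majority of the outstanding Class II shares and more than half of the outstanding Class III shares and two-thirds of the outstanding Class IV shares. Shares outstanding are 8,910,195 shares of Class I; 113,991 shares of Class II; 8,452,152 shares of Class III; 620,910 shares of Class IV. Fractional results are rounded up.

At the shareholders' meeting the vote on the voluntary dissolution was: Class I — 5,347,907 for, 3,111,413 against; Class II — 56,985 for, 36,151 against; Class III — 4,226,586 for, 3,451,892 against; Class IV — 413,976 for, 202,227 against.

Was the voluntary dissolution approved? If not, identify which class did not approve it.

Not approved — the Class II shares did not give the required vote.

Class I: 3/5 of 8910195 = 5346117; 5,346,117 required, 5,347,907 in favor — approved.
Class II: a majority of 113991 is 56996; 56,996 required, 56,985 in favor — not approved.
Class III: a majority of 8452152 is 4226077; 4,226,077 required, 4,226,586 in favor — approved.
Class IV: 2/3 of 620910 = 413940; 413,940 required, 413,976 in favor — approved.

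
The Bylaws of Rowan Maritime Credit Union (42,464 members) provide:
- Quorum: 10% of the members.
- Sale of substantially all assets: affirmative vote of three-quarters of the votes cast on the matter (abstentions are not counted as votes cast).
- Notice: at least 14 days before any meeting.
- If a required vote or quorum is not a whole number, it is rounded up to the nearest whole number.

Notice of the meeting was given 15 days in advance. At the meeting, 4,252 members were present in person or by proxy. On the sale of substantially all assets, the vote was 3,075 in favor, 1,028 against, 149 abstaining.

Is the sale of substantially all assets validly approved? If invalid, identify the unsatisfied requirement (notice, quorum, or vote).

Invalid — vote requirement not satisfied.

Notice: 15 days given; 14 required. Satisfied.
Quorum: 10% of 42,464 = 4,246.40, rounded up to 4,247; 4,252 present. Satisfied.
Vote: requires three-fourths of the votes cast (4,252 − 149 abstaining = 4,103); 3/4 of 4103 = 3077.25, rounded up to 3078, so 3,078 needed; 3,075 in favor. Not satisfied.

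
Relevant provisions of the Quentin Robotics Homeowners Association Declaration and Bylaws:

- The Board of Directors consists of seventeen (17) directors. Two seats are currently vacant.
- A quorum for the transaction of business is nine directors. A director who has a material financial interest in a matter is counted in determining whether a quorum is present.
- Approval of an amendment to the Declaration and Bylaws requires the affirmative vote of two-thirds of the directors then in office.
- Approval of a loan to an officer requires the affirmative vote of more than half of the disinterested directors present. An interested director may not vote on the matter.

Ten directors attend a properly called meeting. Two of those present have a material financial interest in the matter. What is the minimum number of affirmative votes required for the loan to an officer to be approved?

The loan to an officer requires a majority of the disinterested directors present (10 − 2 = 8).
A majority of 8 is 5.

5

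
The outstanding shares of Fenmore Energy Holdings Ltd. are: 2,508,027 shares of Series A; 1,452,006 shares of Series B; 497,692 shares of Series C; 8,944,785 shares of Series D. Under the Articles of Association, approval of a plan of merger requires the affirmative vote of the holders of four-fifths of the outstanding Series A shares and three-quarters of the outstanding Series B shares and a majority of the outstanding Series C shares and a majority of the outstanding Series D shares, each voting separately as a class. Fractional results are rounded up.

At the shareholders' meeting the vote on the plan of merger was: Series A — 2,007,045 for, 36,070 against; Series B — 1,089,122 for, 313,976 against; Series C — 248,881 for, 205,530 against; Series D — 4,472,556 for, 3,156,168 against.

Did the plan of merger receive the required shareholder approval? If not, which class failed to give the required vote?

Approved — every class gave the required vote.

Series A: 4/5 of 2508027 = 2006421.60, rounded up to 2006422; 2,006,422 required, 2,007,045 in favor — approved.
Series B: 3/4 of 1452006 = 1089004.50, rounded up to 1089005; 1,089,005 required, 1,089,122 in favor — approved.
Series C: a majority of 497692 is 248847; 248,847 required, 248,881 in favor — approved.
Series D: a majority of 8944785 is 4472393; 4,472,393 required, 4,472,556 in favor — approved.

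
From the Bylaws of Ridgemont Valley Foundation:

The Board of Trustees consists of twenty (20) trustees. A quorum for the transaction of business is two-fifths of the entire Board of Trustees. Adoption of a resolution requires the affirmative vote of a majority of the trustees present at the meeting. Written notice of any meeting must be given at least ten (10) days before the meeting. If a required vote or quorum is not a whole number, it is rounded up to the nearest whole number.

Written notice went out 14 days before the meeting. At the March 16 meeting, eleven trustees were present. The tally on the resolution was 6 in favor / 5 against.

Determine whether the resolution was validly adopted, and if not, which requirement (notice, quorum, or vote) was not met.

Notice: 14 days given; 10 required (14 ≥ 10). Satisfied.
Quorum: 11 present; quorum is 8. Satisfied.
Vote: the resolution requires a majority of the trustees present (11). A majority of 11 is 6, so 6 affirmative votes are needed; 6 voted in favor. Satisfied.

Valid — all requirements satisfied.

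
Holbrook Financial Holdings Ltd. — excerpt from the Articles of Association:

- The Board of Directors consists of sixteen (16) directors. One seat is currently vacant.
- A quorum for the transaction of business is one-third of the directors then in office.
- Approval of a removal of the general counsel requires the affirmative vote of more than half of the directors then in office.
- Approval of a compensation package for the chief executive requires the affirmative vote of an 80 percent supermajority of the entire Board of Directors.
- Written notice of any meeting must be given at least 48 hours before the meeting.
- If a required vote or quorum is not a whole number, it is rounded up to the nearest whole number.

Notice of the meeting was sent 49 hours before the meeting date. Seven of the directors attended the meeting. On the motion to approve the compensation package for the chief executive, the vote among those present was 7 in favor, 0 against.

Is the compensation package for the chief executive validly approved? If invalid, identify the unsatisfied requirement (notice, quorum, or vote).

Notice: 49 hours given; 48 required (49 ≥ 48). Satisfied.
Quorum: 7 present; quorum is 5. Satisfied.
Vote: the compensation package for the chief executive requires four-fifths of the entire Board of Directors (16). 4/5 of 16 = 12.80, rounded up to 13, so 13 affirmative votes are needed; 7 voted in favor. Not satisfied.

Invalid — vote requirement not satisfied.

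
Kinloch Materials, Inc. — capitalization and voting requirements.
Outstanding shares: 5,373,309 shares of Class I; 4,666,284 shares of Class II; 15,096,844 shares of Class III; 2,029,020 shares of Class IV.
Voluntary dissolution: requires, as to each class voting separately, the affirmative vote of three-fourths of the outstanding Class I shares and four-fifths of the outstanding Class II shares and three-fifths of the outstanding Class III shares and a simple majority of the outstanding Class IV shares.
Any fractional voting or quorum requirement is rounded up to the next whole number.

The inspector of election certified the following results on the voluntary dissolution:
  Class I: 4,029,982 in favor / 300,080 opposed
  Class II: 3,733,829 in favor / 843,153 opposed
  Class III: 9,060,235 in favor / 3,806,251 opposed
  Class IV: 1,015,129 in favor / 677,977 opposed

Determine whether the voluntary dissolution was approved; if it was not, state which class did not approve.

Approved — every class gave the required vote.

Class I: 3/4 of 5373309 = 4029981.75, rounded up to 4029982; 4,029,982 required, 4,029,982 in favor — approved.
Class II: 4/5 of 4666284 = 3733027.20, rounded up to 3733028; 3,733,028 required, 3,733,829 in favor — approved.
Class III: 3/5 of 15096844 = 9058106.40, rounded up to 9058107; 9,058,107 required, 9,060,235 in favor — approved.
Class IV: a majority of 2029020 is 1014511; 1,014,511 required, 1,015,129 in favor — approved.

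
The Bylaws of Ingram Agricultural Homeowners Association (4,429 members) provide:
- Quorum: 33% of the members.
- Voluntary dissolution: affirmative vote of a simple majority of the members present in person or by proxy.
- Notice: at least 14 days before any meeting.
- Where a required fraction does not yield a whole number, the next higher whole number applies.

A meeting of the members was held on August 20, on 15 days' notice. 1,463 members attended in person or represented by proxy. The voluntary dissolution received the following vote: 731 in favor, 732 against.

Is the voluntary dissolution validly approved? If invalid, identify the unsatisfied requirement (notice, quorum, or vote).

Invalid — vote requirement not satisfied.

Notice: 15 days given; 14 required. Satisfied.
Quorum: 33% of 4,429 = 1,461.57, rounded up to 1,462; 1,463 present. Satisfied.
Vote: requires a majority of those present (1,463); a majority of 1463 is 732, so 732 needed; 731 in favor. Not satisfied.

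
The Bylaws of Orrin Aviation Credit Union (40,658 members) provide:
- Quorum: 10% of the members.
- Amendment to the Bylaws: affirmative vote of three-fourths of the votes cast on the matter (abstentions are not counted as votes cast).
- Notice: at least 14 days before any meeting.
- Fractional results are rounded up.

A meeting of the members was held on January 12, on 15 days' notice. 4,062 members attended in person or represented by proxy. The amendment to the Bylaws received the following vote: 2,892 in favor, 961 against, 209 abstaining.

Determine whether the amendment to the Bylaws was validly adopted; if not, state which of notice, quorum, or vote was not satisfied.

Invalid — quorum requirement not satisfied.

Notice: 15 days given; 14 required. Satisfied.
Quorum: 10% of 40,658 = 4,065.80, rounded up to 4,066; 4,062 present. Not satisfied.
Vote: requires three-fourths of the votes cast (4,062 − 209 abstaining = 3,853); 3/4 of 3853 = 2889.75, rounded up to 2890, so 2,890 needed; 2,892 in favor. Satisfied.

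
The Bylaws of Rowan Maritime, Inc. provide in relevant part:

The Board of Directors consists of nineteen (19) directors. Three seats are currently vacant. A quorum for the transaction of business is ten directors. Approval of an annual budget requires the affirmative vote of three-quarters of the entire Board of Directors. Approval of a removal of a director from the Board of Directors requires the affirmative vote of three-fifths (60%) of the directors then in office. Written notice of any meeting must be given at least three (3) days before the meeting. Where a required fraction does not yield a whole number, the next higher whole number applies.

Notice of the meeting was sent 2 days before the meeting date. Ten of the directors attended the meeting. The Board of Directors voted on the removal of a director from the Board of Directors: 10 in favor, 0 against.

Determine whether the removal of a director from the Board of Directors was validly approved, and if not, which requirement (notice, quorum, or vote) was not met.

Notice: 2 days given; 3 required (2 < 3). Not satisfied.
Quorum: 10 present; quorum is 10. Satisfied.
Vote: the removal of a director from the Board of Directors requires three-fifths of the directors then in office (16). 3/5 of 16 = 9.60, rounded up to 10, so 10 affirmative votes are needed; 10 voted in favor. Satisfied.

Invalid — notice requirement not satisfied.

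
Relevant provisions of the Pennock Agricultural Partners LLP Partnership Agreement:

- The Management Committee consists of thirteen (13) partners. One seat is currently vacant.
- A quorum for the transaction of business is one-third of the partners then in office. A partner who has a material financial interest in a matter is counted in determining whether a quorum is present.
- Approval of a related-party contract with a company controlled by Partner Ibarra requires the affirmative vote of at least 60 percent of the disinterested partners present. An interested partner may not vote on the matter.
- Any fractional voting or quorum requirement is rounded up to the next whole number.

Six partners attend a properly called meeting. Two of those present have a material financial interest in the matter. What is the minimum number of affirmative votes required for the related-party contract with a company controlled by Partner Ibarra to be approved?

3

The related-party contract with a company controlled by Partner Ibarra requires three-fifths of the disinterested partners present (6 − 2 = 4).
3/5 of 4 = 2.40, rounded up to 3.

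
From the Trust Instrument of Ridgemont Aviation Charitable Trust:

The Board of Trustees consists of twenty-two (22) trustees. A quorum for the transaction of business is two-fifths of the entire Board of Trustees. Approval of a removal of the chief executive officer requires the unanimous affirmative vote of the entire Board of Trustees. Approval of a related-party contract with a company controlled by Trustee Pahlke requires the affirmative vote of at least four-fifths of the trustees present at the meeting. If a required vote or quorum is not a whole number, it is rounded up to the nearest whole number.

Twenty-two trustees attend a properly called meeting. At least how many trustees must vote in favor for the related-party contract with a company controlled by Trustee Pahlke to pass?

The related-party contract with a company controlled by Trustee Pahlke requires four-fifths of the trustees present (22).
4/5 of 22 = 17.60, rounded up to 18.

18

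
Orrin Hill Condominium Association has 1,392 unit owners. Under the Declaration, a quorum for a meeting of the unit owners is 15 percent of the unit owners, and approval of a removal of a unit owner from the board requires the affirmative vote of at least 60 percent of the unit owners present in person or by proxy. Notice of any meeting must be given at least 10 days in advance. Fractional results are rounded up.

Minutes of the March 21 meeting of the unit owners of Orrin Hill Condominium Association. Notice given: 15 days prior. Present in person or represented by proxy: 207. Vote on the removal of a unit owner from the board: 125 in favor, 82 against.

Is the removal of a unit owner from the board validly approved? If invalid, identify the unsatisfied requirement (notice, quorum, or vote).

Notice: 15 days given; 10 required. Satisfied.
Quorum: 15% of 1,392 = 208.80, rounded up to 209; 207 present. Not satisfied.
Vote: requires three-fifths of those present (207); 3/5 of 207 = 124.20, rounded up to 125, so 125 needed; 125 in favor. Satisfied.

Invalid — quorum requirement not satisfied.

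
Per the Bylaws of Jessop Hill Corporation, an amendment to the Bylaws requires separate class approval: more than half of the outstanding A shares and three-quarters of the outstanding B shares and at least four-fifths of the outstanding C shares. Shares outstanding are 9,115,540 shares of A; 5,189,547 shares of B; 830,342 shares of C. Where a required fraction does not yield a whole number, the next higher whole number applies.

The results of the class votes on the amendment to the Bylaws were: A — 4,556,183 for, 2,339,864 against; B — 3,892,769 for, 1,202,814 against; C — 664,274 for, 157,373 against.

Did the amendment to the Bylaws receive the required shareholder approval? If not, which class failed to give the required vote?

Not approved — the A shares did not give the required vote.

A: a majority of 9115540 is 4557771; 4,557,771 required, 4,556,183 in favor — not approved.
B: 3/4 of 5189547 = 3892160.25, rounded up to 3892161; 3,892,161 required, 3,892,769 in favor — approved.
C: 4/5 of 830342 = 664273.60, rounded up to 664274; 664,274 required, 664,274 in favor — approved.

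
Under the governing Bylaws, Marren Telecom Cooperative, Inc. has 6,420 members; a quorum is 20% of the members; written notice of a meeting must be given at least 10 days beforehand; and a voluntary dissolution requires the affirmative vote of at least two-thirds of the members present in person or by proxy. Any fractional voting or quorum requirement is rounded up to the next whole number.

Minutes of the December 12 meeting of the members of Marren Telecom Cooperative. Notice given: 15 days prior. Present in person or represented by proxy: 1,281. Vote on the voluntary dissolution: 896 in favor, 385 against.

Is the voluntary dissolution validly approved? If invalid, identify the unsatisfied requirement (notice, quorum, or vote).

Invalid — quorum requirement not satisfied.

Notice: 15 days given; 10 required. Satisfied.
Quorum: 20% of 6,420 = 1,284; 1,281 present. Not satisfied.
Vote: requires two-thirds of those present (1,281); 2/3 of 1281 = 854, so 854 needed; 896 in favor. Satisfied.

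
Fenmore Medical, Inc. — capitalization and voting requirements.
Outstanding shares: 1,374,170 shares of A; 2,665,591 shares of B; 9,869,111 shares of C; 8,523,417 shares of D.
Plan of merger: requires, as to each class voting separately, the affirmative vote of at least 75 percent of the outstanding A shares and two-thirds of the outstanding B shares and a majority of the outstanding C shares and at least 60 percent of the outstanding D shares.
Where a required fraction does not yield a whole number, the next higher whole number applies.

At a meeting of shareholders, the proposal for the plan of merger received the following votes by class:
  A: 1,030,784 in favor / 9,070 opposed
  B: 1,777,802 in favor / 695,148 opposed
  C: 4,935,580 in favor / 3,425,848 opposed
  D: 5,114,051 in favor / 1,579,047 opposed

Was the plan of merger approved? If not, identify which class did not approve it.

Approved — every class gave the required vote.

A: 3/4 of 1374170 = 1030627.50, rounded up to 1030628; 1,030,628 required, 1,030,784 in favor — approved.
B: 2/3 of 2665591 = 1777060.67, rounded up to 1777061; 1,777,061 required, 1,777,802 in favor — approved.
C: a majority of 9869111 is 4934556; 4,934,556 required, 4,935,580 in favor — approved.
D: 3/5 of 8523417 = 5114050.20, rounded up to 5114051; 5,114,051 required, 5,114,051 in favor — approved.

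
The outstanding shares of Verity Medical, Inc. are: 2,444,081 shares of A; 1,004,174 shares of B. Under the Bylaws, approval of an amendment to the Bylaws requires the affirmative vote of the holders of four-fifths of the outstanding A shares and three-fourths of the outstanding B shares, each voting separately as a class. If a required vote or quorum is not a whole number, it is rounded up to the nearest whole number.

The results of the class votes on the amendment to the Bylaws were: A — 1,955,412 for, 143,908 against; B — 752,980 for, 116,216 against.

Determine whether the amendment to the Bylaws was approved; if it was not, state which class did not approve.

A: 4/5 of 2444081 = 1955264.80, rounded up to 1955265; 1,955,265 required, 1,955,412 in favor — approved.
B: 3/4 of 1004174 = 753130.50, rounded up to 753131; 753,131 required, 752,980 in favor — not approved.

Not approved — the B shares did not give the required vote.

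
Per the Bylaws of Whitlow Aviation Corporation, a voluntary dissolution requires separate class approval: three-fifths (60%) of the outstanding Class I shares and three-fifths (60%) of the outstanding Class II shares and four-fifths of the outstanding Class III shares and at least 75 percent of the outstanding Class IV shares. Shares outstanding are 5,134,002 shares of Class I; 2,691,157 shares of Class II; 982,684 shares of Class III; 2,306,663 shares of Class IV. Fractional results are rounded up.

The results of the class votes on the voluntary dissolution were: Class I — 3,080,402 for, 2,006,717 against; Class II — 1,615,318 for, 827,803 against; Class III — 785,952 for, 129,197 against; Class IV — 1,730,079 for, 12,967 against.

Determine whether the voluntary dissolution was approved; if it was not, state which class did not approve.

Class I: 3/5 of 5134002 = 3080401.20, rounded up to 3080402; 3,080,402 required, 3,080,402 in favor — approved.
Class II: 3/5 of 2691157 = 1614694.20, rounded up to 1614695; 1,614,695 required, 1,615,318 in favor — approved.
Class III: 4/5 of 982684 = 786147.20, rounded up to 786148; 786,148 required, 785,952 in favor — not approved.
Class IV: 3/4 of 2306663 = 1729997.25, rounded up to 1729998; 1,729,998 required, 1,730,079 in favor — approved.

Not approved — the Class III shares did not give the required vote.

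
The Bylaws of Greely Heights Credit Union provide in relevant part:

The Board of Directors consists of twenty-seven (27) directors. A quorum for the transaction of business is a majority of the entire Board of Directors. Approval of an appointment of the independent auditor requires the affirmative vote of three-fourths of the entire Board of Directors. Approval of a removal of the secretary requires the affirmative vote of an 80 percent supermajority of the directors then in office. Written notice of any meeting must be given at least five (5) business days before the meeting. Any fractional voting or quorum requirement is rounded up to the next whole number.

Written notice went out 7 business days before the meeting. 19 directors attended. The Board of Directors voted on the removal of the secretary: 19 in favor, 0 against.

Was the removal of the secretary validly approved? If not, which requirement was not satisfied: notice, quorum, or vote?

Invalid — vote requirement not satisfied.

Notice: 7 business days given; 5 required (7 ≥ 5). Satisfied.
Quorum: 19 present; quorum is 14. Satisfied.
Vote: the removal of the secretary requires four-fifths of the directors then in office (27). 4/5 of 27 = 21.60, rounded up to 22, so 22 affirmative votes are needed; 19 voted in favor. Not satisfied.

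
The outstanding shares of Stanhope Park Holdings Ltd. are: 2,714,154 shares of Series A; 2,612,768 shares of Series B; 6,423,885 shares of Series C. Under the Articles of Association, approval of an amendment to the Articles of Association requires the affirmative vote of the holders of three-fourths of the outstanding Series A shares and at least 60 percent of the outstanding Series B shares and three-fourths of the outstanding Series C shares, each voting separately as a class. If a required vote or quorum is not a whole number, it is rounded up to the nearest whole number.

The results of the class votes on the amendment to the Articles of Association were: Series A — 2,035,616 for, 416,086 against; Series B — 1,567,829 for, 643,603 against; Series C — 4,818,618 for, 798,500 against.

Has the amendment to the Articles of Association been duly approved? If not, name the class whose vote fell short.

Series A: 3/4 of 2714154 = 2035615.50, rounded up to 2035616; 2,035,616 required, 2,035,616 in favor — approved.
Series B: 3/5 of 2612768 = 1567660.80, rounded up to 1567661; 1,567,661 required, 1,567,829 in favor — approved.
Series C: 3/4 of 6423885 = 4817913.75, rounded up to 4817914; 4,817,914 required, 4,818,618 in favor — approved.

Approved — every class gave the required vote.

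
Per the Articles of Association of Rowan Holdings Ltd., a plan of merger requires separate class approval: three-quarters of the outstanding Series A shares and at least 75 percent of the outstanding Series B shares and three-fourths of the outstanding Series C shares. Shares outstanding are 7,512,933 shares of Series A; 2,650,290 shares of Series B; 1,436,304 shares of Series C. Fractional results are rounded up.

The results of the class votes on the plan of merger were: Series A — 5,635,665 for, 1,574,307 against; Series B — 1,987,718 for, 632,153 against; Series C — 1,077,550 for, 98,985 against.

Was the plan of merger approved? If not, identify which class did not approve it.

Approved — every class gave the required vote.

Series A: 3/4 of 7512933 = 5634699.75, rounded up to 5634700; 5,634,700 required, 5,635,665 in favor — approved.
Series B: 3/4 of 2650290 = 1987717.50, rounded up to 1987718; 1,987,718 required, 1,987,718 in favor — approved.
Series C: 3/4 of 1436304 = 1077228; 1,077,228 required, 1,077,550 in favor — approved.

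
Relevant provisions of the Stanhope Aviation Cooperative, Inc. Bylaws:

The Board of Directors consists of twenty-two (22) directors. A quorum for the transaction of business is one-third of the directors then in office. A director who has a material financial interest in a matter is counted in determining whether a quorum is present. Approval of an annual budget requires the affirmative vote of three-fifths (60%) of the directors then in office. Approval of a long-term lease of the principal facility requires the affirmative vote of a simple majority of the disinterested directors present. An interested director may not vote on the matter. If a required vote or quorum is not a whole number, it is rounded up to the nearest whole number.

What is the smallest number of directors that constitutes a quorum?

8

1/3 of 22 = 7.33, rounded up to 8.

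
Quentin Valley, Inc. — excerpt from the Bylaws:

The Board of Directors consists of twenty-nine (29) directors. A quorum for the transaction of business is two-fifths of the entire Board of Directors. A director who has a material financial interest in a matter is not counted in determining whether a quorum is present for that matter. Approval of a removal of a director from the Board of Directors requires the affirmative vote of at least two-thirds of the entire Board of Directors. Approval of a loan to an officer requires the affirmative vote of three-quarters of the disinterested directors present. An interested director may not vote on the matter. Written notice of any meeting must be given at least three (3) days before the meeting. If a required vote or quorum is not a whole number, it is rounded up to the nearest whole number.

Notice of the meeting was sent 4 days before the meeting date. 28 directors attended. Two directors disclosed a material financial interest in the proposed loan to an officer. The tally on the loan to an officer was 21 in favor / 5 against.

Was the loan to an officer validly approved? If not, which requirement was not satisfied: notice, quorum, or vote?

Valid — all requirements satisfied.

Notice: 4 days given; 3 required (4 ≥ 3). Satisfied.
Quorum: 28 present, but the 2 interested directors do not count, leaving 26. Quorum is 12. Satisfied.
Vote: the loan to an officer requires three-fourths of the disinterested directors present (28 − 2 = 26). 3/4 of 26 = 19.50, rounded up to 20, so 20 affirmative votes are needed; 21 voted in favor. Satisfied.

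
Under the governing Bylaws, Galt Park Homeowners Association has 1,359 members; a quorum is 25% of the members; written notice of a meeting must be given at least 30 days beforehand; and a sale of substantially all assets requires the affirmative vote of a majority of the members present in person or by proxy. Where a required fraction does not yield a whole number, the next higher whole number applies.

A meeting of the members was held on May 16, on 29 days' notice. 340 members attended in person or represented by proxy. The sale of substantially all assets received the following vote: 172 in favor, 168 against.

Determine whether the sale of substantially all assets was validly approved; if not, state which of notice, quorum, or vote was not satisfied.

Notice: 29 days given; 30 required. Not satisfied.
Quorum: 25% of 1,359 = 339.75, rounded up to 340; 340 present. Satisfied.
Vote: requires a majority of those present (340); a majority of 340 is 171, so 171 needed; 172 in favor. Satisfied.

Invalid — notice requirement not satisfied.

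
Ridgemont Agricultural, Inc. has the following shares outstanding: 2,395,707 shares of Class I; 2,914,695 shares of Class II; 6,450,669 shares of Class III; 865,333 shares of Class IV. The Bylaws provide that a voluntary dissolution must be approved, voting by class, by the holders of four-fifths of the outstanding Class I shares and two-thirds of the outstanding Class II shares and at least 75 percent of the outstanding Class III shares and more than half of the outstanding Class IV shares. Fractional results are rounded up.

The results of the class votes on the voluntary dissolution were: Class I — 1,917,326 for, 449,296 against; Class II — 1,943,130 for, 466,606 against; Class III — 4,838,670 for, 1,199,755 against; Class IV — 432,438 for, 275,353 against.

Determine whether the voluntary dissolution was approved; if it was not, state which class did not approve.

Class I: 4/5 of 2395707 = 1916565.60, rounded up to 1916566; 1,916,566 required, 1,917,326 in favor — approved.
Class II: 2/3 of 2914695 = 1943130; 1,943,130 required, 1,943,130 in favor — approved.
Class III: 3/4 of 6450669 = 4838001.75, rounded up to 4838002; 4,838,002 required, 4,838,670 in favor — approved.
Class IV: a majority of 865333 is 432667; 432,667 required, 432,438 in favor — not approved.

Not approved — the Class IV shares did not give the required vote.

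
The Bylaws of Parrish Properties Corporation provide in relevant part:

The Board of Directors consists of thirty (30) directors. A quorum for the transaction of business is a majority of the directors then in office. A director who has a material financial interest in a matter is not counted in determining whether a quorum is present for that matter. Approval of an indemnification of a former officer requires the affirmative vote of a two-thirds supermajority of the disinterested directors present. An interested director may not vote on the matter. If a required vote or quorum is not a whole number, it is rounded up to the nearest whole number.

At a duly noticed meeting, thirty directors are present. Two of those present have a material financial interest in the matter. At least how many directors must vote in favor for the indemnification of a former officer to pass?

19

The indemnification of a former officer requires two-thirds of the disinterested directors present (30 − 2 = 28).
2/3 of 28 = 18.67, rounded up to 19.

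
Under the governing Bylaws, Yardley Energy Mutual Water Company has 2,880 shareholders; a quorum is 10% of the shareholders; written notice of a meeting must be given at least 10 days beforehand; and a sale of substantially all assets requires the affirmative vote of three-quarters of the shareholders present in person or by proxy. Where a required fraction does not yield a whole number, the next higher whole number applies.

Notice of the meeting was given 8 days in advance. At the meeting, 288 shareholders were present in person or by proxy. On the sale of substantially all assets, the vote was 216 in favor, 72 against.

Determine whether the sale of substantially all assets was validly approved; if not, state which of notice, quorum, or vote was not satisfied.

Notice: 8 days given; 10 required. Not satisfied.
Quorum: 10% of 2,880 = 288; 288 present. Satisfied.
Vote: requires three-fourths of those present (288); 3/4 of 288 = 216, so 216 needed; 216 in favor. Satisfied.

Invalid — notice requirement not satisfied.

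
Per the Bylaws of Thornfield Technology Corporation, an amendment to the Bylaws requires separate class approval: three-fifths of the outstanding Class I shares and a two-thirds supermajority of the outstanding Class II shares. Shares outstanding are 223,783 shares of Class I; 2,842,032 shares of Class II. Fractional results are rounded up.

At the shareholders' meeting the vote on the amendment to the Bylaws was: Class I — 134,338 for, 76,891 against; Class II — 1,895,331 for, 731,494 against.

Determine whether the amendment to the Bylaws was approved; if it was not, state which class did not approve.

Class I: 3/5 of 223783 = 134269.80, rounded up to 134270; 134,270 required, 134,338 in favor — approved.
Class II: 2/3 of 2842032 = 1894688; 1,894,688 required, 1,895,331 in favor — approved.

Approved — every class gave the required vote.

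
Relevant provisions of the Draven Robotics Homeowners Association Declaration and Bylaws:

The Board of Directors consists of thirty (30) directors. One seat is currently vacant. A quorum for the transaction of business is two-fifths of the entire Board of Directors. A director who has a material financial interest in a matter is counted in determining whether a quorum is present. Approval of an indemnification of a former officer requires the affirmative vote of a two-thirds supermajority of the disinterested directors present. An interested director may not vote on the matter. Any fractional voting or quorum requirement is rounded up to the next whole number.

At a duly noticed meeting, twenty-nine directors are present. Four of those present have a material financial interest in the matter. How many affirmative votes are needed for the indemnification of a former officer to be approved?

17

The indemnification of a former officer requires two-thirds of the disinterested directors present (29 − 4 = 25).
2/3 of 25 = 16.67, rounded up to 17.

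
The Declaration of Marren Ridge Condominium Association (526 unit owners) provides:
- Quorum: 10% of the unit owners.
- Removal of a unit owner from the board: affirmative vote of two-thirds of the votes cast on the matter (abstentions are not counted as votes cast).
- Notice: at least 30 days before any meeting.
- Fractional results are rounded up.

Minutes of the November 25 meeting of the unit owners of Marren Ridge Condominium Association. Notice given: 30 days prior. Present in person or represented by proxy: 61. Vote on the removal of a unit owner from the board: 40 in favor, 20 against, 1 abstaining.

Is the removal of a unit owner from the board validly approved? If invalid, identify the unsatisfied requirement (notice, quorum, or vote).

Notice: 30 days given; 30 required. Satisfied.
Quorum: 10% of 526 = 52.60, rounded up to 53; 61 present. Satisfied.
Vote: requires two-thirds of the votes cast (61 − 1 abstaining = 60); 2/3 of 60 = 40, so 40 needed; 40 in favor. Satisfied.

Valid — all requirements satisfied.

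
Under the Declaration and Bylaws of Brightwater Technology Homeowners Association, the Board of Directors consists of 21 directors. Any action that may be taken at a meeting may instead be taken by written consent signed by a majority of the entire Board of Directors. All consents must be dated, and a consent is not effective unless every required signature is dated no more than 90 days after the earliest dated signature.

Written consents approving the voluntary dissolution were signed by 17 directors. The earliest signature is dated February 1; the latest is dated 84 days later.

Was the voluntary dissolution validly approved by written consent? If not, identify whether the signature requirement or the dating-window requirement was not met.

Effective — both the signature and dating-window requirements are satisfied.

Signatures required: a majority of 21 — a majority of 21 is 11, so 11 needed; 17 signed. Sufficient.
Dating window: the latest signature is 84 days after the earliest; the limit is 90 days. Within the window.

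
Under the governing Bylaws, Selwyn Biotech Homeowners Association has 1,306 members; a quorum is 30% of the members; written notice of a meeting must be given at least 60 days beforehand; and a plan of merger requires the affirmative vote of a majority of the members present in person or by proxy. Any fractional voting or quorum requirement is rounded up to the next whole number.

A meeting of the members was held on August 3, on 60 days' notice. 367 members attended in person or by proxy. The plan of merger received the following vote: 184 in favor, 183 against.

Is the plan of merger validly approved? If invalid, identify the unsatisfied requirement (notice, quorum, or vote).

Notice: 60 days given; 60 required. Satisfied.
Quorum: 30% of 1,306 = 391.80, rounded up to 392; 367 present. Not satisfied.
Vote: requires a majority of those present (367); a majority of 367 is 184, so 184 needed; 184 in favor. Satisfied.

Invalid — quorum requirement not satisfied.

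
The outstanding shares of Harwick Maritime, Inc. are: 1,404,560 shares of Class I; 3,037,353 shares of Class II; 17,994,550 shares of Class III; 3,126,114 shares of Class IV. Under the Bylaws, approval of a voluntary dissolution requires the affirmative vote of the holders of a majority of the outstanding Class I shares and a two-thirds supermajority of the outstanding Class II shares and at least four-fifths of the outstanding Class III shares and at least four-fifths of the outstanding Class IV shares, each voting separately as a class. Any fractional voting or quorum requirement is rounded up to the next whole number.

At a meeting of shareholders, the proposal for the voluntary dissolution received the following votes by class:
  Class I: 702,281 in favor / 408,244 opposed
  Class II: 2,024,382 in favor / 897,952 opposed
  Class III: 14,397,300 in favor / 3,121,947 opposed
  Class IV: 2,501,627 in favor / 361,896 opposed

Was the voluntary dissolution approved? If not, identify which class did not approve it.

Class I: a majority of 1404560 is 702281; 702,281 required, 702,281 in favor — approved.
Class II: 2/3 of 3037353 = 2024902; 2,024,902 required, 2,024,382 in favor — not approved.
Class III: 4/5 of 17994550 = 14395640; 14,395,640 required, 14,397,300 in favor — approved.
Class IV: 4/5 of 3126114 = 2500891.20, rounded up to 2500892; 2,500,892 required, 2,501,627 in favor — approved.

Not approved — the Class II shares did not give the required vote.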